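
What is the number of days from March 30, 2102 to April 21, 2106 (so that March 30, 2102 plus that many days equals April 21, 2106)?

Mar 30, 2102 → Mar 30, 2103: 365 days.
Mar 30, 2103 → Mar 30, 2104: 366 days (Feb 29, 2104 is in that span).
Mar 30, 2104 → Mar 30, 2105: 365 days.
Mar 30, 2105 → Apr 30, 2105: 31 days (March has 31).
Apr 30, 2105 → May 30, 2105: 30 days (April has 30).
May 30, 2105 → Jun 30, 2105: 31 days (May has 31).
Jun 30, 2105 → Jul 30, 2105: 30 days (June has 30).
Jul 30, 2105 → Aug 30, 2105: 31 days (July has 31).
Aug 30, 2105 → Sep 30, 2105: 31 days (August has 31).
Sep 30, 2105 → Oct 30, 2105: 30 days (September has 30).
Oct 30, 2105 → Nov 30, 2105: 31 days (October has 31).
Nov 30, 2105 → Dec 30, 2105: 30 days (November has 30).
Dec 30, 2105 → Jan 30, 2106: 31 days (December has 31).
Jan 30, 2106 → Feb 28, 2106: 29 days (January has 31).
Feb 28, 2106 → Mar 28, 2106: 28 days (February has 28).
Mar 28, 2106 → Apr 21, 2106: 24 days.
Total: 1483 days.

1483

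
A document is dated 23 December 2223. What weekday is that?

Tuesday

Doomsday rule: the anchor day for the 2200s is Friday. For year 23: 23÷12 = 1 r 11, and 11÷4 = 2, so 1+11+2 = 14.
Friday + 14 ≡ Friday — that's 2223's doomsday.
In December the doomsday date is Dec 12.
Dec 23 is 11 days after Dec 12; 11 mod 7 = 4, so Friday + 4 = Tuesday.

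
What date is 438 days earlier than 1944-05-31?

−366 (one year; includes Feb 29, 1944) → May 31, 1943 (72 left).
−31 → Apr 30, 1943 (end of Apr, 30 days; 41 left).
−30 → Mar 31, 1943 (end of Mar, 31 days; 11 left).
−11 → Mar 20, 1943.

March 20, 1943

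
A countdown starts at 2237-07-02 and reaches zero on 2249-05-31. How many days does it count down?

Jul 2, 2237 → Jul 2, 2238: 365 days.
Jul 2, 2238 → Jul 2, 2239: 365 days.
Jul 2, 2239 → Jul 2, 2240: 366 days (Feb 29, 2240 is in that span).
Jul 2, 2240 → Jul 2, 2241: 365 days.
Jul 2, 2241 → Jul 2, 2242: 365 days.
Jul 2, 2242 → Jul 2, 2243: 365 days.
Jul 2, 2243 → Jul 2, 2244: 366 days (Feb 29, 2244 is in that span).
Jul 2, 2244 → Jul 2, 2245: 365 days.
Jul 2, 2245 → Jul 2, 2246: 365 days.
Jul 2, 2246 → Jul 2, 2247: 365 days.
Jul 2, 2247 → Jul 2, 2248: 366 days (Feb 29, 2248 is in that span).
Jul 2, 2248 → Aug 2, 2248: 31 days (July has 31).
Aug 2, 2248 → Sep 2, 2248: 31 days (August has 31).
Sep 2, 2248 → Oct 2, 2248: 30 days (September has 30).
Oct 2, 2248 → Nov 2, 2248: 31 days (October has 31).
Nov 2, 2248 → Dec 2, 2248: 30 days (November has 30).
Dec 2, 2248 → Jan 2, 2249: 31 days (December has 31).
Jan 2, 2249 → Feb 2, 2249: 31 days (January has 31).
Feb 2, 2249 → Mar 2, 2249: 28 days (February has 28).
Mar 2, 2249 → Apr 2, 2249: 31 days (March has 31).
Apr 2, 2249 → May 2, 2249: 30 days (April has 30).
May 2, 2249 → May 31, 2249: 29 days.
Total: 4351 days.

4351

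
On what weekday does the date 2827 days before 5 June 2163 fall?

First find the weekday of Jun 5, 2163. Doomsday rule: the anchor day for the 2100s is Sunday. For year 63: 63÷12 = 5 r 3, and 3÷4 = 0, so 5+3+0 = 8.
Sunday + 8 ≡ Monday — that's 2163's doomsday.
In June the doomsday date is Jun 6.
Jun 5 is 1 day before Jun 6; 1 mod 7 = 1, so Monday − 1 = Sunday.
2827 mod 7 = 6, so 2827 days before a Sunday is Sunday − 6 = Monday.

Monday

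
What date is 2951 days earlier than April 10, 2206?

March 11, 2198

−365 (one year) → Apr 10, 2205 (2586 left).
−365 (one year) → Apr 10, 2204 (2221 left).
−366 (one year; includes Feb 29, 2204) → Apr 10, 2203 (1855 left).
−365 (one year) → Apr 10, 2202 (1490 left).
−365 (one year) → Apr 10, 2201 (1125 left).
−365 (one year) → Apr 10, 2200 (760 left).
−365 (one year) → Apr 10, 2199 (395 left).
−10 → Mar 31, 2199 (end of Mar, 31 days; 385 left).
−31 → Feb 28, 2199 (end of Feb, 28 days; 354 left).
−28 → Jan 31, 2199 (end of Jan, 31 days; 326 left).
−31 → Dec 31, 2198 (end of Dec, 31 days; 295 left).
−31 → Nov 30, 2198 (end of Nov, 30 days; 264 left).
−30 → Oct 31, 2198 (end of Oct, 31 days; 234 left).
−31 → Sep 30, 2198 (end of Sep, 30 days; 203 left).
−30 → Aug 31, 2198 (end of Aug, 31 days; 173 left).
−31 → Jul 31, 2198 (end of Jul, 31 days; 142 left).
−31 → Jun 30, 2198 (end of Jun, 30 days; 111 left).
−30 → May 31, 2198 (end of May, 31 days; 81 left).
−31 → Apr 30, 2198 (end of Apr, 30 days; 50 left).
−30 → Mar 31, 2198 (end of Mar, 31 days; 20 left).
−20 → Mar 11, 2198.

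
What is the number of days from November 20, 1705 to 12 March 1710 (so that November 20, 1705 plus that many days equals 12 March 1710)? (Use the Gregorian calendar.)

1573

Nov 20, 1705 → Nov 20, 1706: 365 days.
Nov 20, 1706 → Nov 20, 1707: 365 days.
Nov 20, 1707 → Nov 20, 1708: 366 days (Feb 29, 1708 is in that span).
Nov 20, 1708 → Nov 20, 1709: 365 days.
Nov 20, 1709 → Dec 20, 1709: 30 days (November has 30).
Dec 20, 1709 → Jan 20, 1710: 31 days (December has 31).
Jan 20, 1710 → Feb 20, 1710: 31 days (January has 31).
Feb 20, 1710 → Mar 12, 1710: 20 days.
Total: 1573 days.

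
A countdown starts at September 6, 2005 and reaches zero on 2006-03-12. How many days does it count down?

Sep 6, 2005 → Oct 6, 2005: 30 days (September has 30).
Oct 6, 2005 → Nov 6, 2005: 31 days (October has 31).
Nov 6, 2005 → Dec 6, 2005: 30 days (November has 30).
Dec 6, 2005 → Jan 6, 2006: 31 days (December has 31).
Jan 6, 2006 → Feb 6, 2006: 31 days (January has 31).
Feb 6, 2006 → Mar 6, 2006: 28 days (February has 28).
Mar 6, 2006 → Mar 12, 2006: 6 days.
Total: 187 days.

187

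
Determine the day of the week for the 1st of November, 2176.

Friday

Doomsday rule: the anchor day for the 2100s is Sunday. For year 76: 76÷12 = 6 r 4, and 4÷4 = 1, so 6+4+1 = 11.
Sunday + 11 ≡ Thursday — that's 2176's doomsday.
In November the doomsday date is Nov 7.
Nov 1 is 6 days before Nov 7; 6 mod 7 = 6, so Thursday − 6 = Friday.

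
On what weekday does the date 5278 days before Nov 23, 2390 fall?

First find the weekday of Nov 23, 2390. Doomsday rule: the anchor day for the 2300s is Wednesday. For year 90: 90÷12 = 7 r 6, and 6÷4 = 1, so 7+6+1 = 14.
Wednesday + 14 ≡ Wednesday — that's 2390's doomsday.
In November the doomsday date is Nov 7.
Nov 23 is 16 days after Nov 7; 16 mod 7 = 2, so Wednesday + 2 = Friday.
5278 mod 7 = 0, so 5278 days before a Friday is Friday − 0 = Friday.

Friday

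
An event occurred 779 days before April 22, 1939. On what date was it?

−365 (one year) → Apr 22, 1938 (414 left).
−365 (one year) → Apr 22, 1937 (49 left).
−22 → Mar 31, 1937 (end of Mar, 31 days; 27 left).
−27 → Mar 4, 1937.

March 4, 1937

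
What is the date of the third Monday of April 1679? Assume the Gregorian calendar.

April 17, 1679

April 1, 1679 is a Saturday.
The first Monday is therefore April 3 (2 days later).
The third Monday is 3 + 2×7 = April 17.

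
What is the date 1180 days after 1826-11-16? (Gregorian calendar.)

February 8, 1830

+365 (one year) → Nov 16, 1827 (815 left).
+366 (one year; includes Feb 29, 1828) → Nov 16, 1828 (449 left).
+365 (one year) → Nov 16, 1829 (84 left).
Nov has 30 days: +15 → Dec 1, 1829 (69 left).
Dec has 31 days: +31 → Jan 1, 1830 (38 left).
Jan has 31 days: +31 → Feb 1, 1830 (7 left).
+7 → Feb 8, 1830.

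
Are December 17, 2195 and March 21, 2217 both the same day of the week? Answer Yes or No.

From Dec 17, 2195 to Mar 21, 2217 is 7764 days.
7764 mod 7 = 1, so they are different weekdays.
(Dec 17, 2195 is a Thursday; Mar 21, 2217 is a Friday.)

No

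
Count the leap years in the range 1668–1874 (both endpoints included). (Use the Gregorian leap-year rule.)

50

Multiples of 4 in [1668,1874]: 52.
Of those, multiples of 100: 2 (not leap unless ÷400).
Multiples of 400: 0.
Leap years = 52 − 2 + 0 = 50.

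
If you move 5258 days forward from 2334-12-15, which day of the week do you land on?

First find the weekday of Dec 15, 2334. Doomsday rule: the anchor day for the 2300s is Wednesday. For year 34: 34÷12 = 2 r 10, and 10÷4 = 2, so 2+10+2 = 14.
Wednesday + 14 ≡ Wednesday — that's 2334's doomsday.
In December the doomsday date is Dec 12.
Dec 15 is 3 days after Dec 12; 3 mod 7 = 3, so Wednesday + 3 = Saturday.
5258 mod 7 = 1, so 5258 days after a Saturday is Saturday + 1 = Sunday.

Sunday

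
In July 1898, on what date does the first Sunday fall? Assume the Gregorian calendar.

July 1, 1898 is a Friday.
The first Sunday is therefore July 3 (2 days later).

July 3, 1898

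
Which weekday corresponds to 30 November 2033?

January 1, 2033 is a Saturday.
Jan 1, 2033 → Feb 1, 2033: 31 days (January has 31).
Feb 1, 2033 → Mar 1, 2033: 28 days (February has 28).
Mar 1, 2033 → Apr 1, 2033: 31 days (March has 31).
Apr 1, 2033 → May 1, 2033: 30 days (April has 30).
May 1, 2033 → Jun 1, 2033: 31 days (May has 31).
Jun 1, 2033 → Jul 1, 2033: 30 days (June has 30).
Jul 1, 2033 → Aug 1, 2033: 31 days (July has 31).
Aug 1, 2033 → Sep 1, 2033: 31 days (August has 31).
Sep 1, 2033 → Oct 1, 2033: 30 days (September has 30).
Oct 1, 2033 → Nov 1, 2033: 31 days (October has 31).
Nov 1, 2033 → Nov 30, 2033: 29 days.
Total: 333 days.
333 mod 7 = 4, so Saturday + 4 = Wednesday.

Wednesday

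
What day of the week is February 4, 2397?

Doomsday rule: the anchor day for the 2300s is Wednesday. For year 97: 97÷12 = 8 r 1, and 1÷4 = 0, so 8+1+0 = 9.
Wednesday + 9 ≡ Friday — that's 2397's doomsday.
In February the doomsday date is Feb 28 (2397 is not a leap year).
Feb 4 is 24 days before Feb 28; 24 mod 7 = 3, so Friday − 3 = Tuesday.

Tuesday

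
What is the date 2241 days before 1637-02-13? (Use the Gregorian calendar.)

December 26, 1630

−366 (one year; includes Feb 29, 1636) → Feb 13, 1636 (1875 left).
−365 (one year) → Feb 13, 1635 (1510 left).
−365 (one year) → Feb 13, 1634 (1145 left).
−365 (one year) → Feb 13, 1633 (780 left).
−366 (one year; includes Feb 29, 1632) → Feb 13, 1632 (414 left).
−365 (one year) → Feb 13, 1631 (49 left).
−13 → Jan 31, 1631 (end of Jan, 31 days; 36 left).
−31 → Dec 31, 1630 (end of Dec, 31 days; 5 left).
−5 → Dec 26, 1630.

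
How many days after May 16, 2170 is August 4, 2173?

May 16, 2170 → May 16, 2171: 365 days.
May 16, 2171 → May 16, 2172: 366 days (Feb 29, 2172 is in that span).
May 16, 2172 → May 16, 2173: 365 days.
May 16, 2173 → Jun 16, 2173: 31 days (May has 31).
Jun 16, 2173 → Jul 16, 2173: 30 days (June has 30).
Jul 16, 2173 → Aug 4, 2173: 19 days.
Total: 1176 days.

1176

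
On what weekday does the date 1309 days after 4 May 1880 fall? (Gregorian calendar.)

First find the weekday of May 4, 1880. Doomsday rule: the anchor day for the 1800s is Friday. For year 80: 80÷12 = 6 r 8, and 8÷4 = 2, so 6+8+2 = 16.
Friday + 16 ≡ Sunday — that's 1880's doomsday.
In May the doomsday date is May 9.
May 4 is 5 days before May 9; 5 mod 7 = 5, so Sunday − 5 = Tuesday.
1309 mod 7 = 0, so 1309 days after a Tuesday is Tuesday + 0 = Tuesday.

Tuesday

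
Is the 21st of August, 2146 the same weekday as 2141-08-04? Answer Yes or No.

From Aug 4, 2141 to Aug 21, 2146 is 1843 days.
1843 mod 7 = 2, so they are different weekdays.
(Aug 4, 2141 is a Friday; Aug 21, 2146 is a Sunday.)

No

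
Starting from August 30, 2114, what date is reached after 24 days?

September 23, 2114

Aug has 31 days: +2 → Sep 1, 2114 (22 left).
+22 → Sep 23, 2114.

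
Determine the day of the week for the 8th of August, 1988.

Monday

January 1, 1988 is a Friday.
Jan 1, 1988 → Feb 1, 1988: 31 days (January has 31).
Feb 1, 1988 → Mar 1, 1988: 29 days (February has 29).
Mar 1, 1988 → Apr 1, 1988: 31 days (March has 31).
Apr 1, 1988 → May 1, 1988: 30 days (April has 30).
May 1, 1988 → Jun 1, 1988: 31 days (May has 31).
Jun 1, 1988 → Jul 1, 1988: 30 days (June has 30).
Jul 1, 1988 → Aug 1, 1988: 31 days (July has 31).
Aug 1, 1988 → Aug 8, 1988: 7 days.
Total: 220 days.
220 mod 7 = 3, so Friday + 3 = Monday.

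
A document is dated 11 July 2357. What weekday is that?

Thursday

Doomsday rule: the anchor day for the 2300s is Wednesday. For year 57: 57÷12 = 4 r 9, and 9÷4 = 2, so 4+9+2 = 15.
Wednesday + 15 ≡ Thursday — that's 2357's doomsday.
In July the doomsday date is Jul 11.
Jul 11 is the doomsday itself: Thursday.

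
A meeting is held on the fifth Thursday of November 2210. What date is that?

November 1, 2210 is a Thursday.
The first Thursday is therefore November 1 (same day).
The fifth Thursday is 1 + 4×7 = November 29.

November 29, 2210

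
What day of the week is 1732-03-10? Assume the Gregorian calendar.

Doomsday rule: the anchor day for the 1700s is Sunday. For year 32: 32÷12 = 2 r 8, and 8÷4 = 2, so 2+8+2 = 12.
Sunday + 12 ≡ Friday — that's 1732's doomsday.
In March the doomsday date is Mar 14.
Mar 10 is 4 days before Mar 14; 4 mod 7 = 4, so Friday − 4 = Monday.

Monday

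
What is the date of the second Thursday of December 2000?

December 1, 2000 is a Friday.
The first Thursday is therefore December 7 (6 days later).
The second Thursday is 7 + 1×7 = December 14.

December 14, 2000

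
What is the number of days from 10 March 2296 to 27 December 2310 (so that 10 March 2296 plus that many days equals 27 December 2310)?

Mar 10, 2296 → Mar 10, 2297: 365 days.
Mar 10, 2297 → Mar 10, 2298: 365 days.
Mar 10, 2298 → Mar 10, 2299: 365 days.
Mar 10, 2299 → Mar 10, 2300: 365 days.
Mar 10, 2300 → Mar 10, 2301: 365 days.
Mar 10, 2301 → Mar 10, 2302: 365 days.
Mar 10, 2302 → Mar 10, 2303: 365 days.
Mar 10, 2303 → Mar 10, 2304: 366 days (Feb 29, 2304 is in that span).
Mar 10, 2304 → Mar 10, 2305: 365 days.
Mar 10, 2305 → Mar 10, 2306: 365 days.
Mar 10, 2306 → Mar 10, 2307: 365 days.
Mar 10, 2307 → Mar 10, 2308: 366 days (Feb 29, 2308 is in that span).
Mar 10, 2308 → Mar 10, 2309: 365 days.
Mar 10, 2309 → Mar 10, 2310: 365 days.
Mar 10, 2310 → Apr 10, 2310: 31 days (March has 31).
Apr 10, 2310 → May 10, 2310: 30 days (April has 30).
May 10, 2310 → Jun 10, 2310: 31 days (May has 31).
Jun 10, 2310 → Jul 10, 2310: 30 days (June has 30).
Jul 10, 2310 → Aug 10, 2310: 31 days (July has 31).
Aug 10, 2310 → Sep 10, 2310: 31 days (August has 31).
Sep 10, 2310 → Oct 10, 2310: 30 days (September has 30).
Oct 10, 2310 → Nov 10, 2310: 31 days (October has 31).
Nov 10, 2310 → Dec 10, 2310: 30 days (November has 30).
Dec 10, 2310 → Dec 27, 2310: 17 days.
Total: 5404 days.

5404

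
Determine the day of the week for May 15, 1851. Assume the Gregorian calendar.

Doomsday rule: the anchor day for the 1800s is Friday. For year 51: 51÷12 = 4 r 3, and 3÷4 = 0, so 4+3+0 = 7.
Friday + 7 ≡ Friday — that's 1851's doomsday.
In May the doomsday date is May 9.
May 15 is 6 days after May 9; 6 mod 7 = 6, so Friday + 6 = Thursday.

Thursday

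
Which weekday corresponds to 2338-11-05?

Doomsday rule: the anchor day for the 2300s is Wednesday. For year 38: 38÷12 = 3 r 2, and 2÷4 = 0, so 3+2+0 = 5.
Wednesday + 5 ≡ Monday — that's 2338's doomsday.
In November the doomsday date is Nov 7.
Nov 5 is 2 days before Nov 7; 2 mod 7 = 2, so Monday − 2 = Saturday.

Saturday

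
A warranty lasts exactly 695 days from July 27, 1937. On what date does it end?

+365 (one year) → Jul 27, 1938 (330 left).
Jul has 31 days: +5 → Aug 1, 1938 (325 left).
Aug has 31 days: +31 → Sep 1, 1938 (294 left).
Sep has 30 days: +30 → Oct 1, 1938 (264 left).
Oct has 31 days: +31 → Nov 1, 1938 (233 left).
Nov has 30 days: +30 → Dec 1, 1938 (203 left).
Dec has 31 days: +31 → Jan 1, 1939 (172 left).
Jan has 31 days: +31 → Feb 1, 1939 (141 left).
Feb has 28 days: +28 → Mar 1, 1939 (113 left).
Mar has 31 days: +31 → Apr 1, 1939 (82 left).
Apr has 30 days: +30 → May 1, 1939 (52 left).
May has 31 days: +31 → Jun 1, 1939 (21 left).
+21 → Jun 22, 1939.

June 22, 1939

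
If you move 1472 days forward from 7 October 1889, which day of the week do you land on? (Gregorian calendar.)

Wednesday

First find the weekday of Oct 7, 1889. Doomsday rule: the anchor day for the 1800s is Friday. For year 89: 89÷12 = 7 r 5, and 5÷4 = 1, so 7+5+1 = 13.
Friday + 13 ≡ Thursday — that's 1889's doomsday.
In October the doomsday date is Oct 10.
Oct 7 is 3 days before Oct 10; 3 mod 7 = 3, so Thursday − 3 = Monday.
1472 mod 7 = 2, so 1472 days after a Monday is Monday + 2 = Wednesday.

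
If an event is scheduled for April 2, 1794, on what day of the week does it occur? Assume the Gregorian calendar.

Doomsday rule: the anchor day for the 1700s is Sunday. For year 94: 94÷12 = 7 r 10, and 10÷4 = 2, so 7+10+2 = 19.
Sunday + 19 ≡ Friday — that's 1794's doomsday.
In April the doomsday date is Apr 4.
Apr 2 is 2 days before Apr 4; 2 mod 7 = 2, so Friday − 2 = Wednesday.

Wednesday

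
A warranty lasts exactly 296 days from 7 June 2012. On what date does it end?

March 30, 2013

Jun has 30 days: +24 → Jul 1, 2012 (272 left).
Jul has 31 days: +31 → Aug 1, 2012 (241 left).
Aug has 31 days: +31 → Sep 1, 2012 (210 left).
Sep has 30 days: +30 → Oct 1, 2012 (180 left).
Oct has 31 days: +31 → Nov 1, 2012 (149 left).
Nov has 30 days: +30 → Dec 1, 2012 (119 left).
Dec has 31 days: +31 → Jan 1, 2013 (88 left).
Jan has 31 days: +31 → Feb 1, 2013 (57 left).
Feb has 28 days: +28 → Mar 1, 2013 (29 left).
+29 → Mar 30, 2013.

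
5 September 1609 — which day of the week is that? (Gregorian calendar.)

Doomsday rule: the anchor day for the 1600s is Tuesday. For year 09: 9÷12 = 0 r 9, and 9÷4 = 2, so 0+9+2 = 11.
Tuesday + 11 ≡ Saturday — that's 1609's doomsday.
In September the doomsday date is Sep 5.
Sep 5 is the doomsday itself: Saturday.

Saturday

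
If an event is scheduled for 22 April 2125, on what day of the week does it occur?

Sunday

Doomsday rule: the anchor day for the 2100s is Sunday. For year 25: 25÷12 = 2 r 1, and 1÷4 = 0, so 2+1+0 = 3.
Sunday + 3 ≡ Wednesday — that's 2125's doomsday.
In April the doomsday date is Apr 4.
Apr 22 is 18 days after Apr 4; 18 mod 7 = 4, so Wednesday + 4 = Sunday.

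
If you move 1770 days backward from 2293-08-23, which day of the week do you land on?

Aug 23, 2293 is a Wednesday.
1770 mod 7 = 6, so 1770 days before a Wednesday is Wednesday − 6 = Thursday.

Thursday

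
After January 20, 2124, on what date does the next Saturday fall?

Jan 20, 2124 is a Thursday.
From Thursday to the next Saturday is 2 days.
Jan 20, 2124 + 2 = Jan 22, 2124.

January 22, 2124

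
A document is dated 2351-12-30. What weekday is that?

Doomsday rule: the anchor day for the 2300s is Wednesday. For year 51: 51÷12 = 4 r 3, and 3÷4 = 0, so 4+3+0 = 7.
Wednesday + 7 ≡ Wednesday — that's 2351's doomsday.
In December the doomsday date is Dec 12.
Dec 30 is 18 days after Dec 12; 18 mod 7 = 4, so Wednesday + 4 = Sunday.

Sunday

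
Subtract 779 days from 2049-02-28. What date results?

January 11, 2047

−366 (one year; includes Feb 29, 2048) → Feb 28, 2048 (413 left).
−365 (one year) → Feb 28, 2047 (48 left).
−28 → Jan 31, 2047 (end of Jan, 31 days; 20 left).
−20 → Jan 11, 2047.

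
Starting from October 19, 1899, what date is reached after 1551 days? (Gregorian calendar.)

January 18, 1904

+365 (one year) → Oct 19, 1900 (1186 left).
+365 (one year) → Oct 19, 1901 (821 left).
+365 (one year) → Oct 19, 1902 (456 left).
+365 (one year) → Oct 19, 1903 (91 left).
Oct has 31 days: +13 → Nov 1, 1903 (78 left).
Nov has 30 days: +30 → Dec 1, 1903 (48 left).
Dec has 31 days: +31 → Jan 1, 1904 (17 left).
+17 → Jan 18, 1904.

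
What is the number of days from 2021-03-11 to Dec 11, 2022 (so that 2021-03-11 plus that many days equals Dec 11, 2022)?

640

Mar 11, 2021 → Mar 11, 2022: 365 days.
Mar 11, 2022 → Apr 11, 2022: 31 days (March has 31).
Apr 11, 2022 → May 11, 2022: 30 days (April has 30).
May 11, 2022 → Jun 11, 2022: 31 days (May has 31).
Jun 11, 2022 → Jul 11, 2022: 30 days (June has 30).
Jul 11, 2022 → Aug 11, 2022: 31 days (July has 31).
Aug 11, 2022 → Sep 11, 2022: 31 days (August has 31).
Sep 11, 2022 → Oct 11, 2022: 30 days (September has 30).
Oct 11, 2022 → Nov 11, 2022: 31 days (October has 31).
Nov 11, 2022 → Dec 11, 2022: 30 days.
Total: 640 days.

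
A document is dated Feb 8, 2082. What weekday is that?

Doomsday rule: the anchor day for the 2000s is Tuesday. For year 82: 82÷12 = 6 r 10, and 10÷4 = 2, so 6+10+2 = 18.
Tuesday + 18 ≡ Saturday — that's 2082's doomsday.
In February the doomsday date is Feb 28 (2082 is not a leap year).
Feb 8 is 20 days before Feb 28; 20 mod 7 = 6, so Saturday − 6 = Sunday.

Sunday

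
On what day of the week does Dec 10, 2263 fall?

Thursday

Doomsday rule: the anchor day for the 2200s is Friday. For year 63: 63÷12 = 5 r 3, and 3÷4 = 0, so 5+3+0 = 8.
Friday + 8 ≡ Saturday — that's 2263's doomsday.
In December the doomsday date is Dec 12.
Dec 10 is 2 days before Dec 12; 2 mod 7 = 2, so Saturday − 2 = Thursday.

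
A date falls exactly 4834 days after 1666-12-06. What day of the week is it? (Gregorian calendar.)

Dec 6, 1666 is a Monday.
4834 mod 7 = 4, so 4834 days after a Monday is Monday + 4 = Friday.

Friday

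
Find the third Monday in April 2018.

April 16, 2018

April 1, 2018 is a Sunday.
The first Monday is therefore April 2 (1 days later).
The third Monday is 2 + 2×7 = April 16.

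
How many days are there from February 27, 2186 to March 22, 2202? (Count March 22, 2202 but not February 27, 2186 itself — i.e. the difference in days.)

Feb 27, 2186 → Feb 27, 2187: 365 days.
Feb 27, 2187 → Feb 27, 2188: 365 days.
Feb 27, 2188 → Feb 27, 2189: 366 days (Feb 29, 2188 is in that span).
Feb 27, 2189 → Feb 27, 2190: 365 days.
Feb 27, 2190 → Feb 27, 2191: 365 days.
Feb 27, 2191 → Feb 27, 2192: 365 days.
Feb 27, 2192 → Feb 27, 2193: 366 days (Feb 29, 2192 is in that span).
Feb 27, 2193 → Feb 27, 2194: 365 days.
Feb 27, 2194 → Feb 27, 2195: 365 days.
Feb 27, 2195 → Feb 27, 2196: 365 days.
Feb 27, 2196 → Feb 27, 2197: 366 days (Feb 29, 2196 is in that span).
Feb 27, 2197 → Feb 27, 2198: 365 days.
Feb 27, 2198 → Feb 27, 2199: 365 days.
Feb 27, 2199 → Feb 27, 2200: 365 days.
Feb 27, 2200 → Feb 27, 2201: 365 days.
Feb 27, 2201 → Mar 27, 2201: 28 days (February has 28).
Mar 27, 2201 → Apr 27, 2201: 31 days (March has 31).
Apr 27, 2201 → May 27, 2201: 30 days (April has 30).
May 27, 2201 → Jun 27, 2201: 31 days (May has 31).
Jun 27, 2201 → Jul 27, 2201: 30 days (June has 30).
Jul 27, 2201 → Aug 27, 2201: 31 days (July has 31).
Aug 27, 2201 → Sep 27, 2201: 31 days (August has 31).
Sep 27, 2201 → Oct 27, 2201: 30 days (September has 30).
Oct 27, 2201 → Nov 27, 2201: 31 days (October has 31).
Nov 27, 2201 → Dec 27, 2201: 30 days (November has 30).
Dec 27, 2201 → Jan 27, 2202: 31 days (December has 31).
Jan 27, 2202 → Feb 27, 2202: 31 days (January has 31).
Feb 27, 2202 → Mar 22, 2202: 23 days.
Total: 5866 days.

5866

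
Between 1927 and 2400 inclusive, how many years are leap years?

116

Multiples of 4 in [1927,2400]: 119.
Of those, multiples of 100: 5 (not leap unless ÷400).
Multiples of 400: 2.
Leap years = 119 − 5 + 2 = 116.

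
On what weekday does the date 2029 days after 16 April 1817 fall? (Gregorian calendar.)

Apr 16, 1817 is a Wednesday.
2029 mod 7 = 6, so 2029 days after a Wednesday is Wednesday + 6 = Tuesday.

Tuesday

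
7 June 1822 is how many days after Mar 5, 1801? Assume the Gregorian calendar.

Mar 5, 1801 → Mar 5, 1802: 365 days.
Mar 5, 1802 → Mar 5, 1803: 365 days.
Mar 5, 1803 → Mar 5, 1804: 366 days (Feb 29, 1804 is in that span).
Mar 5, 1804 → Mar 5, 1805: 365 days.
Mar 5, 1805 → Mar 5, 1806: 365 days.
Mar 5, 1806 → Mar 5, 1807: 365 days.
Mar 5, 1807 → Mar 5, 1808: 366 days (Feb 29, 1808 is in that span).
Mar 5, 1808 → Mar 5, 1809: 365 days.
Mar 5, 1809 → Mar 5, 1810: 365 days.
Mar 5, 1810 → Mar 5, 1811: 365 days.
Mar 5, 1811 → Mar 5, 1812: 366 days (Feb 29, 1812 is in that span).
Mar 5, 1812 → Mar 5, 1813: 365 days.
Mar 5, 1813 → Mar 5, 1814: 365 days.
Mar 5, 1814 → Mar 5, 1815: 365 days.
Mar 5, 1815 → Mar 5, 1816: 366 days (Feb 29, 1816 is in that span).
Mar 5, 1816 → Mar 5, 1817: 365 days.
Mar 5, 1817 → Mar 5, 1818: 365 days.
Mar 5, 1818 → Mar 5, 1819: 365 days.
Mar 5, 1819 → Mar 5, 1820: 366 days (Feb 29, 1820 is in that span).
Mar 5, 1820 → Mar 5, 1821: 365 days.
Mar 5, 1821 → Mar 5, 1822: 365 days.
Mar 5, 1822 → Apr 5, 1822: 31 days (March has 31).
Apr 5, 1822 → May 5, 1822: 30 days (April has 30).
May 5, 1822 → Jun 5, 1822: 31 days (May has 31).
Jun 5, 1822 → Jun 7, 1822: 2 days.
Total: 7764 days.

7764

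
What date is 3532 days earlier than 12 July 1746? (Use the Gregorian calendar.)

−365 (one year) → Jul 12, 1745 (3167 left).
−365 (one year) → Jul 12, 1744 (2802 left).
−366 (one year; includes Feb 29, 1744) → Jul 12, 1743 (2436 left).
−365 (one year) → Jul 12, 1742 (2071 left).
−365 (one year) → Jul 12, 1741 (1706 left).
−365 (one year) → Jul 12, 1740 (1341 left).
−366 (one year; includes Feb 29, 1740) → Jul 12, 1739 (975 left).
−365 (one year) → Jul 12, 1738 (610 left).
−365 (one year) → Jul 12, 1737 (245 left).
−12 → Jun 30, 1737 (end of Jun, 30 days; 233 left).
−30 → May 31, 1737 (end of May, 31 days; 203 left).
−31 → Apr 30, 1737 (end of Apr, 30 days; 172 left).
−30 → Mar 31, 1737 (end of Mar, 31 days; 142 left).
−31 → Feb 28, 1737 (end of Feb, 28 days; 111 left).
−28 → Jan 31, 1737 (end of Jan, 31 days; 83 left).
−31 → Dec 31, 1736 (end of Dec, 31 days; 52 left).
−31 → Nov 30, 1736 (end of Nov, 30 days; 21 left).
−21 → Nov 9, 1736.

November 9, 1736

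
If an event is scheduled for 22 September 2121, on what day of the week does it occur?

Monday

Doomsday rule: the anchor day for the 2100s is Sunday. For year 21: 21÷12 = 1 r 9, and 9÷4 = 2, so 1+9+2 = 12.
Sunday + 12 ≡ Friday — that's 2121's doomsday.
In September the doomsday date is Sep 5.
Sep 22 is 17 days after Sep 5; 17 mod 7 = 3, so Friday + 3 = Monday.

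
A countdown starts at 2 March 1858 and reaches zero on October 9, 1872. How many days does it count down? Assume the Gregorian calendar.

5335

Mar 2, 1858 → Mar 2, 1859: 365 days.
Mar 2, 1859 → Mar 2, 1860: 366 days (Feb 29, 1860 is in that span).
Mar 2, 1860 → Mar 2, 1861: 365 days.
Mar 2, 1861 → Mar 2, 1862: 365 days.
Mar 2, 1862 → Mar 2, 1863: 365 days.
Mar 2, 1863 → Mar 2, 1864: 366 days (Feb 29, 1864 is in that span).
Mar 2, 1864 → Mar 2, 1865: 365 days.
Mar 2, 1865 → Mar 2, 1866: 365 days.
Mar 2, 1866 → Mar 2, 1867: 365 days.
Mar 2, 1867 → Mar 2, 1868: 366 days (Feb 29, 1868 is in that span).
Mar 2, 1868 → Mar 2, 1869: 365 days.
Mar 2, 1869 → Mar 2, 1870: 365 days.
Mar 2, 1870 → Mar 2, 1871: 365 days.
Mar 2, 1871 → Mar 2, 1872: 366 days (Feb 29, 1872 is in that span).
Mar 2, 1872 → Apr 2, 1872: 31 days (March has 31).
Apr 2, 1872 → May 2, 1872: 30 days (April has 30).
May 2, 1872 → Jun 2, 1872: 31 days (May has 31).
Jun 2, 1872 → Jul 2, 1872: 30 days (June has 30).
Jul 2, 1872 → Aug 2, 1872: 31 days (July has 31).
Aug 2, 1872 → Sep 2, 1872: 31 days (August has 31).
Sep 2, 1872 → Oct 2, 1872: 30 days (September has 30).
Oct 2, 1872 → Oct 9, 1872: 7 days.
Total: 5335 days.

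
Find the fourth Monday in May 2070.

May 26, 2070

May 1, 2070 is a Thursday.
The first Monday is therefore May 5 (4 days later).
The fourth Monday is 5 + 3×7 = May 26.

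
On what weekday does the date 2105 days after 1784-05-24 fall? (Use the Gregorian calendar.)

Saturday

May 24, 1784 is a Monday.
2105 mod 7 = 5, so 2105 days after a Monday is Monday + 5 = Saturday.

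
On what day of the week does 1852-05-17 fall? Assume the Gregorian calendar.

Monday

Doomsday rule: the anchor day for the 1800s is Friday. For year 52: 52÷12 = 4 r 4, and 4÷4 = 1, so 4+4+1 = 9.
Friday + 9 ≡ Sunday — that's 1852's doomsday.
In May the doomsday date is May 9.
May 17 is 8 days after May 9; 8 mod 7 = 1, so Sunday + 1 = Monday.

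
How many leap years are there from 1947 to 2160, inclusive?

Multiples of 4 in [1947,2160]: 54.
Of those, multiples of 100: 2 (not leap unless ÷400).
Multiples of 400: 1.
Leap years = 54 − 2 + 1 = 53.

53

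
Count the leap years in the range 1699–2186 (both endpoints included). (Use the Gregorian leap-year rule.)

Multiples of 4 in [1699,2186]: 122.
Of those, multiples of 100: 5 (not leap unless ÷400).
Multiples of 400: 1.
Leap years = 122 − 5 + 1 = 118.

118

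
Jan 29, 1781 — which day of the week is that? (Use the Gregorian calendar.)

Monday

Doomsday rule: the anchor day for the 1700s is Sunday. For year 81: 81÷12 = 6 r 9, and 9÷4 = 2, so 6+9+2 = 17.
Sunday + 17 ≡ Wednesday — that's 1781's doomsday.
In January the doomsday date is Jan 3 (1781 is not a leap year).
Jan 29 is 26 days after Jan 3; 26 mod 7 = 5, so Wednesday + 5 = Monday.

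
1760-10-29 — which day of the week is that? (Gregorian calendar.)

Wednesday

Doomsday rule: the anchor day for the 1700s is Sunday. For year 60: 60÷12 = 5 r 0, and 0÷4 = 0, so 5+0+0 = 5.
Sunday + 5 ≡ Friday — that's 1760's doomsday.
In October the doomsday date is Oct 10.
Oct 29 is 19 days after Oct 10; 19 mod 7 = 5, so Friday + 5 = Wednesday.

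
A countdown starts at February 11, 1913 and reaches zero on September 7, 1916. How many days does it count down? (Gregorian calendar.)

1304

Feb 11, 1913 → Feb 11, 1914: 365 days.
Feb 11, 1914 → Feb 11, 1915: 365 days.
Feb 11, 1915 → Feb 11, 1916: 365 days.
Feb 11, 1916 → Mar 11, 1916: 29 days (February has 29).
Mar 11, 1916 → Apr 11, 1916: 31 days (March has 31).
Apr 11, 1916 → May 11, 1916: 30 days (April has 30).
May 11, 1916 → Jun 11, 1916: 31 days (May has 31).
Jun 11, 1916 → Jul 11, 1916: 30 days (June has 30).
Jul 11, 1916 → Aug 11, 1916: 31 days (July has 31).
Aug 11, 1916 → Sep 7, 1916: 27 days.
Total: 1304 days.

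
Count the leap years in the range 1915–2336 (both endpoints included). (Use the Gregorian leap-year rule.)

103

Multiples of 4 in [1915,2336]: 106.
Of those, multiples of 100: 4 (not leap unless ÷400).
Multiples of 400: 1.
Leap years = 106 − 4 + 1 = 103.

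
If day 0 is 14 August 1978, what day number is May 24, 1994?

Aug 14, 1978 → Aug 14, 1979: 365 days.
Aug 14, 1979 → Aug 14, 1980: 366 days (Feb 29, 1980 is in that span).
Aug 14, 1980 → Aug 14, 1981: 365 days.
Aug 14, 1981 → Aug 14, 1982: 365 days.
Aug 14, 1982 → Aug 14, 1983: 365 days.
Aug 14, 1983 → Aug 14, 1984: 366 days (Feb 29, 1984 is in that span).
Aug 14, 1984 → Aug 14, 1985: 365 days.
Aug 14, 1985 → Aug 14, 1986: 365 days.
Aug 14, 1986 → Aug 14, 1987: 365 days.
Aug 14, 1987 → Aug 14, 1988: 366 days (Feb 29, 1988 is in that span).
Aug 14, 1988 → Aug 14, 1989: 365 days.
Aug 14, 1989 → Aug 14, 1990: 365 days.
Aug 14, 1990 → Aug 14, 1991: 365 days.
Aug 14, 1991 → Aug 14, 1992: 366 days (Feb 29, 1992 is in that span).
Aug 14, 1992 → Aug 14, 1993: 365 days.
Aug 14, 1993 → Sep 14, 1993: 31 days (August has 31).
Sep 14, 1993 → Oct 14, 1993: 30 days (September has 30).
Oct 14, 1993 → Nov 14, 1993: 31 days (October has 31).
Nov 14, 1993 → Dec 14, 1993: 30 days (November has 30).
Dec 14, 1993 → Jan 14, 1994: 31 days (December has 31).
Jan 14, 1994 → Feb 14, 1994: 31 days (January has 31).
Feb 14, 1994 → Mar 14, 1994: 28 days (February has 28).
Mar 14, 1994 → Apr 14, 1994: 31 days (March has 31).
Apr 14, 1994 → May 14, 1994: 30 days (April has 30).
May 14, 1994 → May 24, 1994: 10 days.
Total: 5762 days.

5762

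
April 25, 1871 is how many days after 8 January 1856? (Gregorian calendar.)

Jan 8, 1856 → Jan 8, 1857: 366 days (Feb 29, 1856 is in that span).
Jan 8, 1857 → Jan 8, 1858: 365 days.
Jan 8, 1858 → Jan 8, 1859: 365 days.
Jan 8, 1859 → Jan 8, 1860: 365 days.
Jan 8, 1860 → Jan 8, 1861: 366 days (Feb 29, 1860 is in that span).
Jan 8, 1861 → Jan 8, 1862: 365 days.
Jan 8, 1862 → Jan 8, 1863: 365 days.
Jan 8, 1863 → Jan 8, 1864: 365 days.
Jan 8, 1864 → Jan 8, 1865: 366 days (Feb 29, 1864 is in that span).
Jan 8, 1865 → Jan 8, 1866: 365 days.
Jan 8, 1866 → Jan 8, 1867: 365 days.
Jan 8, 1867 → Jan 8, 1868: 365 days.
Jan 8, 1868 → Jan 8, 1869: 366 days (Feb 29, 1868 is in that span).
Jan 8, 1869 → Jan 8, 1870: 365 days.
Jan 8, 1870 → Jan 8, 1871: 365 days.
Jan 8, 1871 → Feb 8, 1871: 31 days (January has 31).
Feb 8, 1871 → Mar 8, 1871: 28 days (February has 28).
Mar 8, 1871 → Apr 8, 1871: 31 days (March has 31).
Apr 8, 1871 → Apr 25, 1871: 17 days.
Total: 5586 days.

5586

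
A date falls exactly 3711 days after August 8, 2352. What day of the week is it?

Saturday

First find the weekday of Aug 8, 2352. Doomsday rule: the anchor day for the 2300s is Wednesday. For year 52: 52÷12 = 4 r 4, and 4÷4 = 1, so 4+4+1 = 9.
Wednesday + 9 ≡ Friday — that's 2352's doomsday.
In August the doomsday date is Aug 8.
Aug 8 is the doomsday itself: Friday.
3711 mod 7 = 1, so 3711 days after a Friday is Friday + 1 = Saturday.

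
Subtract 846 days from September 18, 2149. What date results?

−365 (one year) → Sep 18, 2148 (481 left).
−366 (one year; includes Feb 29, 2148) → Sep 18, 2147 (115 left).
−18 → Aug 31, 2147 (end of Aug, 31 days; 97 left).
−31 → Jul 31, 2147 (end of Jul, 31 days; 66 left).
−31 → Jun 30, 2147 (end of Jun, 30 days; 35 left).
−30 → May 31, 2147 (end of May, 31 days; 5 left).
−5 → May 26, 2147.

May 26, 2147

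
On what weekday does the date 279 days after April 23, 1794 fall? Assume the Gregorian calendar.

First find the weekday of Apr 23, 1794. Doomsday rule: the anchor day for the 1700s is Sunday. For year 94: 94÷12 = 7 r 10, and 10÷4 = 2, so 7+10+2 = 19.
Sunday + 19 ≡ Friday — that's 1794's doomsday.
In April the doomsday date is Apr 4.
Apr 23 is 19 days after Apr 4; 19 mod 7 = 5, so Friday + 5 = Wednesday.
279 mod 7 = 6, so 279 days after a Wednesday is Wednesday + 6 = Tuesday.

Tuesday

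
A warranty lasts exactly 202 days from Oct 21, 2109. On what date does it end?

May 11, 2110

Oct has 31 days: +11 → Nov 1, 2109 (191 left).
Nov has 30 days: +30 → Dec 1, 2109 (161 left).
Dec has 31 days: +31 → Jan 1, 2110 (130 left).
Jan has 31 days: +31 → Feb 1, 2110 (99 left).
Feb has 28 days: +28 → Mar 1, 2110 (71 left).
Mar has 31 days: +31 → Apr 1, 2110 (40 left).
Apr has 30 days: +30 → May 1, 2110 (10 left).
+10 → May 11, 2110.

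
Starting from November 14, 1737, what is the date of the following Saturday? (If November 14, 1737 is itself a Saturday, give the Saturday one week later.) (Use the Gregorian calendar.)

November 16, 1737

Nov 14, 1737 is a Thursday.
From Thursday to the next Saturday is 2 days.
Nov 14, 1737 + 2 = Nov 16, 1737.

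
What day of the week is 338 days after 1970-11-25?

Friday

First find the weekday of Nov 25, 1970. Doomsday rule: the anchor day for the 1900s is Wednesday. For year 70: 70÷12 = 5 r 10, and 10÷4 = 2, so 5+10+2 = 17.
Wednesday + 17 ≡ Saturday — that's 1970's doomsday.
In November the doomsday date is Nov 7.
Nov 25 is 18 days after Nov 7; 18 mod 7 = 4, so Saturday + 4 = Wednesday.
338 mod 7 = 2, so 338 days after a Wednesday is Wednesday + 2 = Friday.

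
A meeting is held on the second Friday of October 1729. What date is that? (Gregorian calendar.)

October 1, 1729 is a Saturday.
The first Friday is therefore October 7 (6 days later).
The second Friday is 7 + 1×7 = October 14.

October 14, 1729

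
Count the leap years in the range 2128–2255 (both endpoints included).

31

Multiples of 4 in [2128,2255]: 32.
Of those, multiples of 100: 1 (not leap unless ÷400).
Multiples of 400: 0.
Leap years = 32 − 1 + 0 = 31.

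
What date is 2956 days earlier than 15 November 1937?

−365 (one year) → Nov 15, 1936 (2591 left).
−366 (one year; includes Feb 29, 1936) → Nov 15, 1935 (2225 left).
−365 (one year) → Nov 15, 1934 (1860 left).
−365 (one year) → Nov 15, 1933 (1495 left).
−365 (one year) → Nov 15, 1932 (1130 left).
−366 (one year; includes Feb 29, 1932) → Nov 15, 1931 (764 left).
−365 (one year) → Nov 15, 1930 (399 left).
−15 → Oct 31, 1930 (end of Oct, 31 days; 384 left).
−31 → Sep 30, 1930 (end of Sep, 30 days; 353 left).
−30 → Aug 31, 1930 (end of Aug, 31 days; 323 left).
−31 → Jul 31, 1930 (end of Jul, 31 days; 292 left).
−31 → Jun 30, 1930 (end of Jun, 30 days; 261 left).
−30 → May 31, 1930 (end of May, 31 days; 231 left).
−31 → Apr 30, 1930 (end of Apr, 30 days; 200 left).
−30 → Mar 31, 1930 (end of Mar, 31 days; 170 left).
−31 → Feb 28, 1930 (end of Feb, 28 days; 139 left).
−28 → Jan 31, 1930 (end of Jan, 31 days; 111 left).
−31 → Dec 31, 1929 (end of Dec, 31 days; 80 left).
−31 → Nov 30, 1929 (end of Nov, 30 days; 49 left).
−30 → Oct 31, 1929 (end of Oct, 31 days; 19 left).
−19 → Oct 12, 1929.

October 12, 1929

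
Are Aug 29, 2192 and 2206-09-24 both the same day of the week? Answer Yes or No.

Yes

From Aug 29, 2192 to Sep 24, 2206 is 5138 days.
5138 mod 7 = 0, so they are the same weekday.
(Aug 29, 2192 is a Wednesday; Sep 24, 2206 is a Wednesday.)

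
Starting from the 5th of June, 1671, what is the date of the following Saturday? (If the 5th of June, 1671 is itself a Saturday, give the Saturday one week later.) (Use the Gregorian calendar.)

Jun 5, 1671 is a Friday.
From Friday to the next Saturday is 1 day.
Jun 5, 1671 + 1 = Jun 6, 1671.

June 6, 1671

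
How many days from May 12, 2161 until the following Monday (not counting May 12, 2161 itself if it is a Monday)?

May 12, 2161 is a Tuesday.
From Tuesday to the next Monday is 6 days.

6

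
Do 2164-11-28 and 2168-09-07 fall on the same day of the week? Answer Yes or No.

Yes

From Nov 28, 2164 to Sep 7, 2168 is 1379 days.
1379 mod 7 = 0, so they are the same weekday.
(Nov 28, 2164 is a Wednesday; Sep 7, 2168 is a Wednesday.)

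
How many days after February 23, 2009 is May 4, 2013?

Feb 23, 2009 → Feb 23, 2010: 365 days.
Feb 23, 2010 → Feb 23, 2011: 365 days.
Feb 23, 2011 → Feb 23, 2012: 365 days.
Feb 23, 2012 → Feb 23, 2013: 366 days (Feb 29, 2012 is in that span).
Feb 23, 2013 → Mar 23, 2013: 28 days (February has 28).
Mar 23, 2013 → Apr 23, 2013: 31 days (March has 31).
Apr 23, 2013 → May 4, 2013: 11 days.
Total: 1531 days.

1531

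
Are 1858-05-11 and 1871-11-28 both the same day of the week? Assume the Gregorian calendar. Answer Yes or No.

From May 11, 1858 to Nov 28, 1871 is 4949 days.
4949 mod 7 = 0, so they are the same weekday.
(May 11, 1858 is a Tuesday; Nov 28, 1871 is a Tuesday.)

Yes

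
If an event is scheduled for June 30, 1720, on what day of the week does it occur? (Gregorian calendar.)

Doomsday rule: the anchor day for the 1700s is Sunday. For year 20: 20÷12 = 1 r 8, and 8÷4 = 2, so 1+8+2 = 11.
Sunday + 11 ≡ Thursday — that's 1720's doomsday.
In June the doomsday date is Jun 6.
Jun 30 is 24 days after Jun 6; 24 mod 7 = 3, so Thursday + 3 = Sunday.

Sunday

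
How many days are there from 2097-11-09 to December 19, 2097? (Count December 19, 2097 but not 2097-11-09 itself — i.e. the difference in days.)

40

Nov 9, 2097 → Dec 9, 2097: 30 days (November has 30).
Dec 9, 2097 → Dec 19, 2097: 10 days.
Total: 40 days.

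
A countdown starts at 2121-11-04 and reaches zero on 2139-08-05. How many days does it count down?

6483

Nov 4, 2121 → Nov 4, 2122: 365 days.
Nov 4, 2122 → Nov 4, 2123: 365 days.
Nov 4, 2123 → Nov 4, 2124: 366 days (Feb 29, 2124 is in that span).
Nov 4, 2124 → Nov 4, 2125: 365 days.
Nov 4, 2125 → Nov 4, 2126: 365 days.
Nov 4, 2126 → Nov 4, 2127: 365 days.
Nov 4, 2127 → Nov 4, 2128: 366 days (Feb 29, 2128 is in that span).
Nov 4, 2128 → Nov 4, 2129: 365 days.
Nov 4, 2129 → Nov 4, 2130: 365 days.
Nov 4, 2130 → Nov 4, 2131: 365 days.
Nov 4, 2131 → Nov 4, 2132: 366 days (Feb 29, 2132 is in that span).
Nov 4, 2132 → Nov 4, 2133: 365 days.
Nov 4, 2133 → Nov 4, 2134: 365 days.
Nov 4, 2134 → Nov 4, 2135: 365 days.
Nov 4, 2135 → Nov 4, 2136: 366 days (Feb 29, 2136 is in that span).
Nov 4, 2136 → Nov 4, 2137: 365 days.
Nov 4, 2137 → Nov 4, 2138: 365 days.
Nov 4, 2138 → Dec 4, 2138: 30 days (November has 30).
Dec 4, 2138 → Jan 4, 2139: 31 days (December has 31).
Jan 4, 2139 → Feb 4, 2139: 31 days (January has 31).
Feb 4, 2139 → Mar 4, 2139: 28 days (February has 28).
Mar 4, 2139 → Apr 4, 2139: 31 days (March has 31).
Apr 4, 2139 → May 4, 2139: 30 days (April has 30).
May 4, 2139 → Jun 4, 2139: 31 days (May has 31).
Jun 4, 2139 → Jul 4, 2139: 30 days (June has 30).
Jul 4, 2139 → Aug 4, 2139: 31 days (July has 31).
Aug 4, 2139 → Aug 5, 2139: 1 days.
Total: 6483 days.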